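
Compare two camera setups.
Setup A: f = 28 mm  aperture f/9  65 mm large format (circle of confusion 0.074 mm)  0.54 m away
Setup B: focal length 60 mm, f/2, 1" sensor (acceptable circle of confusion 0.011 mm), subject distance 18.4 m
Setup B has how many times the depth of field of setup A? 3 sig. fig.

7.21

Setup A: H = 28²/(9×0.074) + 28 ≈ 1205.2 mm; DoF = Df − Dn = 955.65 − 376.32 ≈ 579.33 mm.
Setup B: H = 60²/(2×0.011) + 60 ≈ 163696.4 mm; DoF = Df − Dn = 20722.5 − 16545.6 ≈ 4176.9 mm.
Ratio = 4176.9 / 579.33 ≈ 7.21.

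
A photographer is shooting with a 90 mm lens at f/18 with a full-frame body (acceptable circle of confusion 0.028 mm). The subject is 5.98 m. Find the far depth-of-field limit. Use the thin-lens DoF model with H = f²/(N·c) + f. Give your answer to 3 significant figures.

9.44 m

Hyperfocal distance H = f²/(N·c) + f = 90²/(18 × 0.028) + 90 = 8100/0.504 + 90 ≈ 16161.4 mm ≈ 16.16 m.
Far limit Df = s·(H − f)/(H − s) = 5980 × (16161.4 − 90) / (16161.4 − 5980) = 5980 × 16071.4 / 10181.4 ≈ 9439.5 mm ≈ 9.44 m.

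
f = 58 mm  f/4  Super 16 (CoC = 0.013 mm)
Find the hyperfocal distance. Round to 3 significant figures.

Hyperfocal distance H = f²/(N·c) + f = 58²/(4 × 0.013) + 58 = 3364/0.052 + 58 ≈ 64750.3 mm ≈ 64.8 m.

64.8 m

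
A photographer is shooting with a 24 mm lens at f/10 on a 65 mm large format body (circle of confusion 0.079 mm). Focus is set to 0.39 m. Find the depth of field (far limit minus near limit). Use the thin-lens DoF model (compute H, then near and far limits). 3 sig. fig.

0.523 m

Hyperfocal distance H = f²/(N·c) + f = 24²/(10 × 0.079) + 24 = 576/0.79 + 24 ≈ 753.1 mm ≈ 0.753 m.
Near limit Dn = s·(H − f)/(H + s − 2f) = 390 × (753.1 − 24) / (753.1 + 390 − 2 × 24) = 390 × 729.1 / 1095.1 ≈ 259.66 mm.
Far limit Df = s·(H − f)/(H − s) = 390 × (753.1 − 24) / (753.1 − 390) = 390 × 729.1 / 363.1 ≈ 783.10 mm.
Depth of field = Df − Dn = 783.10 − 259.66 ≈ 523.44 mm ≈ 0.523 m.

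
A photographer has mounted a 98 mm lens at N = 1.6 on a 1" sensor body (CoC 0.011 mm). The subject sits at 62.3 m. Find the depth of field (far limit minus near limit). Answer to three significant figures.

Hyperfocal distance H = f²/(N·c) + f = 98²/(1.6 × 0.011) + 98 = 9604/0.0176 + 98 ≈ 545779.8 mm ≈ 545.8 m.
Near limit Dn = s·(H − f)/(H + s − 2f) = 62300 × (545779.8 − 98) / (545779.8 + 62300 − 2 × 98) = 62300 × 545681.8 / 607883.8 ≈ 55925 mm.
Far limit Df = s·(H − f)/(H − s) = 62300 × (545779.8 − 98) / (545779.8 − 62300) = 62300 × 545681.8 / 483479.8 ≈ 70315 mm.
Depth of field = Df − Dn = 70315 − 55925 ≈ 14390 mm ≈ 14.4 m.

14.4 m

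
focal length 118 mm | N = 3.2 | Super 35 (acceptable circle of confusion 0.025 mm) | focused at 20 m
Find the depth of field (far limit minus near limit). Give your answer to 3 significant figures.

4.63 m

Hyperfocal distance H = f²/(N·c) + f = 118²/(3.2 × 0.025) + 118 = 13924/0.08 + 118 ≈ 174168.0 mm ≈ 174.2 m.
Near limit Dn = s·(H − f)/(H + s − 2f) = 20000 × (174168.0 − 118) / (174168.0 + 20000 − 2 × 118) = 20000 × 174050.0 / 193932.0 ≈ 17949.6 mm.
Far limit Df = s·(H − f)/(H − s) = 20000 × (174168.0 − 118) / (174168.0 − 20000) = 20000 × 174050.0 / 154168.0 ≈ 22579.3 mm.
Depth of field = Df − Dn = 22579.3 − 17949.6 ≈ 4629.7 mm ≈ 4.63 m.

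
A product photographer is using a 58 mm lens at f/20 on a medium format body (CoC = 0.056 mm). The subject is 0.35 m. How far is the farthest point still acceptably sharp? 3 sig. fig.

Hyperfocal distance H = f²/(N·c) + f = 58²/(20 × 0.056) + 58 = 3364/1.12 + 58 ≈ 3061.6 mm ≈ 3.062 m.
Far limit Df = s·(H − f)/(H − s) = 350 × (3061.6 − 58) / (3061.6 − 350) = 350 × 3003.6 / 2711.6 ≈ 387.69 mm.

388 mm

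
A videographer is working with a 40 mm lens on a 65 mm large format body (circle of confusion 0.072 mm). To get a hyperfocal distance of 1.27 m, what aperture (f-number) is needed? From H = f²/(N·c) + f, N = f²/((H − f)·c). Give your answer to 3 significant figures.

Rearrange H = f²/(N·c) + f for N: N = f² / ((H − f)·c).
N = 40² / ((1270 − 40) × 0.072) = 1600 / 88.56 ≈ 18.1.

f/18.1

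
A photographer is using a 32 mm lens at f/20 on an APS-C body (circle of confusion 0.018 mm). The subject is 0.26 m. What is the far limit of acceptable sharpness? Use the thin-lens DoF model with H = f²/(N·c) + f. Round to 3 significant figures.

283 mm

Hyperfocal distance H = f²/(N·c) + f = 32²/(20 × 0.018) + 32 = 1024/0.36 + 32 ≈ 2876.4 mm ≈ 2.876 m.
Far limit Df = s·(H − f)/(H − s) = 260 × (2876.4 − 32) / (2876.4 − 260) = 260 × 2844.4 / 2616.4 ≈ 282.66 mm.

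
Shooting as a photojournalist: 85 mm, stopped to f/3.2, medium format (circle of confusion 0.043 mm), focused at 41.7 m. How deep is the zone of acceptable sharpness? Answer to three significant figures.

Hyperfocal distance H = f²/(N·c) + f = 85²/(3.2 × 0.043) + 85 = 7225/0.1376 + 85 ≈ 52592.3 mm ≈ 52.59 m.
Near limit Dn = s·(H − f)/(H + s − 2f) = 41700 × (52592.3 − 85) / (52592.3 + 41700 − 2 × 85) = 41700 × 52507.3 / 94122.3 ≈ 23263 mm.
Far limit Df = s·(H − f)/(H − s) = 41700 × (52592.3 − 85) / (52592.3 − 41700) = 41700 × 52507.3 / 10892.3 ≈ 201019 mm.
Depth of field = Df − Dn = 201019 − 23263 ≈ 177756 mm ≈ 178 m.

178 m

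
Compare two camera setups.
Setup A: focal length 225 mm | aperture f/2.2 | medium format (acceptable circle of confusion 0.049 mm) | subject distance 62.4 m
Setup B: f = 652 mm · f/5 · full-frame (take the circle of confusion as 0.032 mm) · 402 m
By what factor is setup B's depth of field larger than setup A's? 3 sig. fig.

Setup A: H = 225²/(2.2×0.049) + 225 ≈ 469844.7 mm; DoF = Df − Dn = 71922 − 55104 ≈ 16818 mm.
Setup B: H = 652²/(5×0.032) + 652 ≈ 2657552.0 mm; DoF = Df − Dn = 473531 − 349244 ≈ 124287 mm.
Ratio = 124287 / 16818 ≈ 7.39.

7.39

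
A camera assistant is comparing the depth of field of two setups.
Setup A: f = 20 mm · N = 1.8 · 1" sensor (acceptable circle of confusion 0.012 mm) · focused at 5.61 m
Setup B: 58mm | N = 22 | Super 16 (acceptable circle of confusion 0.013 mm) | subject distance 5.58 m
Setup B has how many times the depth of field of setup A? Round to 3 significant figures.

1.80

Setup A: H = 20²/(1.8×0.012) + 20 ≈ 18538.5 mm; DoF = Df − Dn = 8035.6 − 4309.2 ≈ 3726.4 mm.
Setup B: H = 58²/(22×0.013) + 58 ≈ 11820.2 mm; DoF = Df − Dn = 10517.8 − 3797.3 ≈ 6720.5 mm.
Ratio = 6720.5 / 3726.4 ≈ 1.80.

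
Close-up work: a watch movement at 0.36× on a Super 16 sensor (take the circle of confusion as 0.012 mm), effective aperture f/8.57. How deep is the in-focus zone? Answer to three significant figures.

At magnification m, DoF ≈ 2·N_eff·c/m² = 2 × 8.57 × 0.012 / 0.36² = 0.2057 / 0.1296 ≈ 1.59 mm.

1.59 mm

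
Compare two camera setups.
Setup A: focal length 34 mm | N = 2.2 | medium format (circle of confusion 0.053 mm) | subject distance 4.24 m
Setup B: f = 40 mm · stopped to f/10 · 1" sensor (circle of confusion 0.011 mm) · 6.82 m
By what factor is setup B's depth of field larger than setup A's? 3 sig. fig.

Setup A: H = 34²/(2.2×0.053) + 34 ≈ 9948.2 mm; DoF = Df − Dn = 7364.2 − 2977.0 ≈ 4387.2 mm.
Setup B: H = 40²/(10×0.011) + 40 ≈ 14585.5 mm; DoF = Df − Dn = 12774.5 − 4651.7 ≈ 8122.8 mm.
Ratio = 8122.8 / 4387.2 ≈ 1.85.

1.85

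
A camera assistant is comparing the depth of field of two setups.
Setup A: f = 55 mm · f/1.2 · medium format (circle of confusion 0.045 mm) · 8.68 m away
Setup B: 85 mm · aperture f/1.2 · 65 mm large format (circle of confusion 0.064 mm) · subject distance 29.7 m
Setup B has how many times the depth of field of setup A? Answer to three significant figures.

7.58

Setup A: H = 55²/(1.2×0.045) + 55 ≈ 56073.5 mm; DoF = Df − Dn = 10259.6 − 7521.9 ≈ 2737.7 mm.
Setup B: H = 85²/(1.2×0.064) + 85 ≈ 94160.5 mm; DoF = Df − Dn = 43345 − 22589 ≈ 20756 mm.
Ratio = 20756 / 2737.7 ≈ 7.58.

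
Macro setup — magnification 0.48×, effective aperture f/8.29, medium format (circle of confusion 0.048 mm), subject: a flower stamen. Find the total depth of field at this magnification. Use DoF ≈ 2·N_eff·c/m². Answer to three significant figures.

3.45 mm

At magnification m, DoF ≈ 2·N_eff·c/m² = 2 × 8.29 × 0.048 / 0.48² = 0.7958 / 0.2304 ≈ 3.45 mm.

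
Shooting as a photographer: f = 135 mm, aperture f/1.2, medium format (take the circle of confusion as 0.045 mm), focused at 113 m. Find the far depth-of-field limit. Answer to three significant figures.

170 m

Hyperfocal distance H = f²/(N·c) + f = 135²/(1.2 × 0.045) + 135 = 18225/0.054 + 135 ≈ 337635.0 mm ≈ 337.6 m.
Far limit Df = s·(H − f)/(H − s) = 113000 × (337635.0 − 135) / (337635.0 − 113000) = 113000 × 337500.0 / 224635.0 ≈ 169775 mm ≈ 170 m.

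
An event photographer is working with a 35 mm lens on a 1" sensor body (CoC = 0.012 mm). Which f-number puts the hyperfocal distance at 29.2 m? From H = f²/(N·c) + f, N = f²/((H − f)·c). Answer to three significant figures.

Rearrange H = f²/(N·c) + f for N: N = f² / ((H − f)·c).
N = 35² / ((29200 − 35) × 0.012) = 1225 / 350.0 ≈ 3.50.

f/3.50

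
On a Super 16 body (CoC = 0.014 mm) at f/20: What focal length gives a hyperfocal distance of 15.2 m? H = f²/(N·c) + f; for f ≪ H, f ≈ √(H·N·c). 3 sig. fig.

From H = f²/(N·c) + f, with f ≪ H: f ≈ √(H·N·c) = √(15200 × 20 × 0.014) = √4256.0 ≈ 65.24 mm.
Exact: f² + N·c·f − N·c·H = 0 ⇒ f = (−N·c + √((N·c)² + 4·N·c·H))/2 = (−0.28 + √17024)/2 ≈ 65.098 mm ≈ 65.1 mm.

65.1 mm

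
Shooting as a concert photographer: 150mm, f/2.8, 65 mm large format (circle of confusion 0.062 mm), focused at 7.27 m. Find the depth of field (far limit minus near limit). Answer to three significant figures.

Hyperfocal distance H = f²/(N·c) + f = 150²/(2.8 × 0.062) + 150 = 22500/0.1736 + 150 ≈ 129758.3 mm ≈ 129.8 m.
Near limit Dn = s·(H − f)/(H + s − 2f) = 7270 × (129758.3 − 150) / (129758.3 + 7270 − 2 × 150) = 7270 × 129608.3 / 136728.3 ≈ 6891.42 mm.
Far limit Df = s·(H − f)/(H − s) = 7270 × (129758.3 − 150) / (129758.3 − 7270) = 7270 × 129608.3 / 122488.3 ≈ 7692.59 mm.
Depth of field = Df − Dn = 7692.59 − 6891.42 ≈ 801.17 mm ≈ 0.801 m.

0.801 m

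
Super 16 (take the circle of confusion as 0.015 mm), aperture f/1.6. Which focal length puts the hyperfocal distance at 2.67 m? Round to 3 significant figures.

From H = f²/(N·c) + f, with f ≪ H: f ≈ √(H·N·c) = √(2670 × 1.6 × 0.015) = √64.080 ≈ 8.005 mm.
Exact: f² + N·c·f − N·c·H = 0 ⇒ f = (−N·c + √((N·c)² + 4·N·c·H))/2 = (−0.024 + √256.32)/2 ≈ 7.9930 mm ≈ 7.99 mm.

7.99 mm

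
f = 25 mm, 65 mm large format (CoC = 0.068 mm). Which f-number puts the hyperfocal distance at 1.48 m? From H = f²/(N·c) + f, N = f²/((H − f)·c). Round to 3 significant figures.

Rearrange H = f²/(N·c) + f for N: N = f² / ((H − f)·c).
N = 25² / ((1480 − 25) × 0.068) = 625 / 98.94 ≈ 6.32.

f/6.32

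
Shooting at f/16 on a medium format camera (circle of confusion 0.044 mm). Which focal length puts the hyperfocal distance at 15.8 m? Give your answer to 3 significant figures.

From H = f²/(N·c) + f, with f ≪ H: f ≈ √(H·N·c) = √(15800 × 16 × 0.044) = √11123 ≈ 105.5 mm.
Exact: f² + N·c·f − N·c·H = 0 ⇒ f = (−N·c + √((N·c)² + 4·N·c·H))/2 = (−0.704 + √44493)/2 ≈ 105.12 mm ≈ 105 mm.

105 mm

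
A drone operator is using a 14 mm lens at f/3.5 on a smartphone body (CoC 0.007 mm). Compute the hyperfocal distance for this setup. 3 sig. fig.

Hyperfocal distance H = f²/(N·c) + f = 14²/(3.5 × 0.007) + 14 = 196/0.0245 + 14 ≈ 8014.0 mm ≈ 8.01 m.

8.01 m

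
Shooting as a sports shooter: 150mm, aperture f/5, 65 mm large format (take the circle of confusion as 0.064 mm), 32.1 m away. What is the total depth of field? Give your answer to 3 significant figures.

Hyperfocal distance H = f²/(N·c) + f = 150²/(5 × 0.064) + 150 = 22500/0.32 + 150 ≈ 70462.5 mm ≈ 70.46 m.
Near limit Dn = s·(H − f)/(H + s − 2f) = 32100 × (70462.5 − 150) / (70462.5 + 32100 − 2 × 150) = 32100 × 70312.5 / 102262.5 ≈ 22071 mm.
Far limit Df = s·(H − f)/(H − s) = 32100 × (70462.5 − 150) / (70462.5 − 32100) = 32100 × 70312.5 / 38362.5 ≈ 58834 mm.
Depth of field = Df − Dn = 58834 − 22071 ≈ 36763 mm ≈ 36.8 m.

36.8 m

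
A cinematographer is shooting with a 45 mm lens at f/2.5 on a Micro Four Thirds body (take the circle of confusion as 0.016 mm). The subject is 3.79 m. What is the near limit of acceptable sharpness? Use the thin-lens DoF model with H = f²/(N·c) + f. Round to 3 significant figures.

3.53 m

Hyperfocal distance H = f²/(N·c) + f = 45²/(2.5 × 0.016) + 45 = 2025/0.04 + 45 ≈ 50670.0 mm ≈ 50.67 m.
Near limit Dn = s·(H − f)/(H + s − 2f) = 3790 × (50670.0 − 45) / (50670.0 + 3790 − 2 × 45) = 3790 × 50625.0 / 54370.0 ≈ 3528.9 mm ≈ 3.53 m.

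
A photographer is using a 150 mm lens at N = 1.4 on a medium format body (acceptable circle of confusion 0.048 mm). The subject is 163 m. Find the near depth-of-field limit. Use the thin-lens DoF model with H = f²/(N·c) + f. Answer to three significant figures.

Hyperfocal distance H = f²/(N·c) + f = 150²/(1.4 × 0.048) + 150 = 22500/0.0672 + 150 ≈ 334971.4 mm ≈ 335.0 m.
Near limit Dn = s·(H − f)/(H + s − 2f) = 163000 × (334971.4 − 150) / (334971.4 + 163000 − 2 × 150) = 163000 × 334821.4 / 497671.4 ≈ 109662 mm ≈ 110 m.

110 m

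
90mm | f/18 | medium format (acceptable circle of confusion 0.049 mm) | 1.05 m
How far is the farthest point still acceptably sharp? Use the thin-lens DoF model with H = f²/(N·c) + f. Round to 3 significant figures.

1.17 m

Hyperfocal distance H = f²/(N·c) + f = 90²/(18 × 0.049) + 90 = 8100/0.882 + 90 ≈ 9273.7 mm ≈ 9.274 m.
Far limit Df = s·(H − f)/(H − s) = 1050 × (9273.7 − 90) / (9273.7 − 1050) = 1050 × 9183.7 / 8223.7 ≈ 1172.6 mm ≈ 1.17 m.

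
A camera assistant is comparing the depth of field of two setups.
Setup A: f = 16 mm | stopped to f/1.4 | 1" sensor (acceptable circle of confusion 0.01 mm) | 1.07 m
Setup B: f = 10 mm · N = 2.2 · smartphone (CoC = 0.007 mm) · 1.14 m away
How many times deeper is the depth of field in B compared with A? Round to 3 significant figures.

Setup A: H = 16²/(1.4×0.01) + 16 ≈ 18301.7 mm; DoF = Df − Dn = 1135.45 − 1011.69 ≈ 123.76 mm.
Setup B: H = 10²/(2.2×0.007) + 10 ≈ 6503.5 mm; DoF = Df − Dn = 1380.18 − 971.02 ≈ 409.16 mm.
Ratio = 409.16 / 123.76 ≈ 3.31.

3.31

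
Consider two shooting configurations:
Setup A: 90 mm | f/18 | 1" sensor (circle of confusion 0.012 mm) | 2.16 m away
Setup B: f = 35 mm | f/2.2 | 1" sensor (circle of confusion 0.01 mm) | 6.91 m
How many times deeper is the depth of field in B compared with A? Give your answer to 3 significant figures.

7.24

Setup A: H = 90²/(18×0.012) + 90 ≈ 37590.0 mm; DoF = Df − Dn = 2286.20 − 2047.01 ≈ 239.19 mm.
Setup B: H = 35²/(2.2×0.01) + 35 ≈ 55716.8 mm; DoF = Df − Dn = 7883.4 − 6150.6 ≈ 1732.8 mm.
Ratio = 1732.8 / 239.19 ≈ 7.24.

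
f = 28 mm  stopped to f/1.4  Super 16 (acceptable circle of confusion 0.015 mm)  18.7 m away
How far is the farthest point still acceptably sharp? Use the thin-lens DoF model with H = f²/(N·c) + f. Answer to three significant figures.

37.4 m

Hyperfocal distance H = f²/(N·c) + f = 28²/(1.4 × 0.015) + 28 = 784/0.021 + 28 ≈ 37361.3 mm ≈ 37.36 m.
Far limit Df = s·(H − f)/(H − s) = 18700 × (37361.3 − 28) / (37361.3 − 18700) = 18700 × 37333.3 / 18661.3 ≈ 37411 mm ≈ 37.4 m.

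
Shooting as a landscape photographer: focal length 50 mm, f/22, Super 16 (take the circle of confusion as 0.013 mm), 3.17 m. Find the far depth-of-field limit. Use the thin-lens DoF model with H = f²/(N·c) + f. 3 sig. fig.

4.93 m

Hyperfocal distance H = f²/(N·c) + f = 50²/(22 × 0.013) + 50 = 2500/0.286 + 50 ≈ 8791.3 mm ≈ 8.791 m.
Far limit Df = s·(H − f)/(H − s) = 3170 × (8791.3 − 50) / (8791.3 − 3170) = 3170 × 8741.3 / 5621.3 ≈ 4929.5 mm ≈ 4.93 m.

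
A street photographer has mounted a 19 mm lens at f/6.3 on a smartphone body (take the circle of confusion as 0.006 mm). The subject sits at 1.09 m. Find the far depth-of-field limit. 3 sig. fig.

Hyperfocal distance H = f²/(N·c) + f = 19²/(6.3 × 0.006) + 19 = 361/0.0378 + 19 ≈ 9569.3 mm ≈ 9.569 m.
Far limit Df = s·(H − f)/(H − s) = 1090 × (9569.3 − 19) / (9569.3 − 1090) = 1090 × 9550.3 / 8479.3 ≈ 1227.7 mm ≈ 1.23 m.

1.23 m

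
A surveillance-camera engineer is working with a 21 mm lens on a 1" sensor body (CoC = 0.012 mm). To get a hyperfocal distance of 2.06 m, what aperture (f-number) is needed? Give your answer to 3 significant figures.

Rearrange H = f²/(N·c) + f for N: N = f² / ((H − f)·c).
N = 21² / ((2060 − 21) × 0.012) = 441 / 24.47 ≈ 18.

f/18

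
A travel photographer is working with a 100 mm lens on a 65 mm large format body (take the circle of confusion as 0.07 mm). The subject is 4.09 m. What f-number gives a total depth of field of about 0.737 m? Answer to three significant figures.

Write h = H − f = f²/(N·c). The thin-lens limits are Dn = s·h/(h + (s−f)) and Df = s·h/(h − (s−f)), so DoF = Df − Dn = 2·s·(s−f)·h / (h² − (s−f)²).
That is a quadratic in h: DoF·h² − 2·s·(s−f)·h − DoF·(s−f)² = 0 ⇒ h = (s−f)·(s + √(s² + DoF²)) / DoF = 3990 × (4090 + √(4090² + 737²)) / 737 = 3990 × (4090 + 4155.87) / 737 ≈ 44642 mm.
Then N = f²/(c·h) = 100² / (0.07 × 44642) = 10000 / 3124.9 ≈ 3.20.

f/3.20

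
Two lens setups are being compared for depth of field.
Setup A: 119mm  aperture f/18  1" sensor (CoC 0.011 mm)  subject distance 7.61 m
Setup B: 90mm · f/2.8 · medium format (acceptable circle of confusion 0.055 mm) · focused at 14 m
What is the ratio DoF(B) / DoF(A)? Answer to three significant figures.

4.94

Setup A: H = 119²/(18×0.011) + 119 ≈ 71639.2 mm; DoF = Df − Dn = 8500.3 − 6888.5 ≈ 1611.8 mm.
Setup B: H = 90²/(2.8×0.055) + 90 ≈ 52687.4 mm; DoF = Df − Dn = 19033.7 − 11071.9 ≈ 7961.8 mm.
Ratio = 7961.8 / 1611.8 ≈ 4.94.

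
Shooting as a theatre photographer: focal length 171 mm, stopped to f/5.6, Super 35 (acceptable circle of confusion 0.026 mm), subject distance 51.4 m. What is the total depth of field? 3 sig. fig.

Hyperfocal distance H = f²/(N·c) + f = 171²/(5.6 × 0.026) + 171 = 29241/0.1456 + 171 ≈ 201002.0 mm ≈ 201.0 m.
Near limit Dn = s·(H − f)/(H + s − 2f) = 51400 × (201002.0 − 171) / (201002.0 + 51400 − 2 × 171) = 51400 × 200831.0 / 252060.0 ≈ 40953 mm.
Far limit Df = s·(H − f)/(H − s) = 51400 × (201002.0 − 171) / (201002.0 − 51400) = 51400 × 200831.0 / 149602.0 ≈ 69001 mm.
Depth of field = Df − Dn = 69001 − 40953 ≈ 28048 mm ≈ 28.0 m.

28.0 m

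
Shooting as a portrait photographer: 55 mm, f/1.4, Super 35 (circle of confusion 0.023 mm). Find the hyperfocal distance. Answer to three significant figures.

94.0 m

Hyperfocal distance H = f²/(N·c) + f = 55²/(1.4 × 0.023) + 55 = 3025/0.0322 + 55 ≈ 93999.1 mm ≈ 94.0 m.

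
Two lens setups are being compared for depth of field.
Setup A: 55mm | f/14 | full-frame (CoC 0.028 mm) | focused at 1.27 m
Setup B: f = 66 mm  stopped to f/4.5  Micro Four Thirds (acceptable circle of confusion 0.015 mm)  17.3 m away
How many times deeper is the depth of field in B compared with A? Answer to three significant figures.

Setup A: H = 55²/(14×0.028) + 55 ≈ 7771.8 mm; DoF = Df − Dn = 1507.33 − 1097.24 ≈ 410.09 mm.
Setup B: H = 66²/(4.5×0.015) + 66 ≈ 64599.3 mm; DoF = Df − Dn = 23603.4 − 13653.7 ≈ 9949.7 mm.
Ratio = 9949.7 / 410.09 ≈ 24.3.

24.3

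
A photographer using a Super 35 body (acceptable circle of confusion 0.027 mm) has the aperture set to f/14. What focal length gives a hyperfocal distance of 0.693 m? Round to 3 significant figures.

16.0 mm

From H = f²/(N·c) + f, with f ≪ H: f ≈ √(H·N·c) = √(693 × 14 × 0.027) = √261.95 ≈ 16.18 mm.
Exact: f² + N·c·f − N·c·H = 0 ⇒ f = (−N·c + √((N·c)² + 4·N·c·H))/2 = (−0.378 + √1048.0)/2 ≈ 15.997 mm ≈ 16.0 mm.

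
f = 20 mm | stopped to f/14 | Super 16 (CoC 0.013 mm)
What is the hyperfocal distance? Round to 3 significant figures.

2.22 m

Hyperfocal distance H = f²/(N·c) + f = 20²/(14 × 0.013) + 20 = 400/0.182 + 20 ≈ 2217.8 mm ≈ 2.22 m.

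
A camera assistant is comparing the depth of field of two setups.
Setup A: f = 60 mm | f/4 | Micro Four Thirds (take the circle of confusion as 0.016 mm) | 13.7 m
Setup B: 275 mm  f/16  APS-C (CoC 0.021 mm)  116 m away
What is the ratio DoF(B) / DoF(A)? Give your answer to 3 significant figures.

Setup A: H = 60²/(4×0.016) + 60 ≈ 56310.0 mm; DoF = Df − Dn = 18085.5 − 11026.3 ≈ 7059.2 mm.
Setup B: H = 275²/(16×0.021) + 275 ≈ 225349.4 mm; DoF = Df − Dn = 238763 − 76610 ≈ 162153 mm.
Ratio = 162153 / 7059.2 ≈ 23.0.

23.0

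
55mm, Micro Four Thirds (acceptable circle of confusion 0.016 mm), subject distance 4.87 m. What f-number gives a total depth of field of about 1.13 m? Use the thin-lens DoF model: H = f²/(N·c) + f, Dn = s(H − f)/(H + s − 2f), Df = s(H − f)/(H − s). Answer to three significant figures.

Write h = H − f = f²/(N·c). The thin-lens limits are Dn = s·h/(h + (s−f)) and Df = s·h/(h − (s−f)), so DoF = Df − Dn = 2·s·(s−f)·h / (h² − (s−f)²).
That is a quadratic in h: DoF·h² − 2·s·(s−f)·h − DoF·(s−f)² = 0 ⇒ h = (s−f)·(s + √(s² + DoF²)) / DoF = 4815 × (4870 + √(4870² + 1130²)) / 1130 = 4815 × (4870 + 4999.38) / 1130 ≈ 42054 mm.
Then N = f²/(c·h) = 55² / (0.016 × 42054) = 3025 / 672.86 ≈ 4.50.

f/4.50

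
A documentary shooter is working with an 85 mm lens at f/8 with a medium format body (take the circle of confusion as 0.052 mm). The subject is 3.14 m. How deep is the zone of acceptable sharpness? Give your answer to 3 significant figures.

Hyperfocal distance H = f²/(N·c) + f = 85²/(8 × 0.052) + 85 = 7225/0.416 + 85 ≈ 17452.8 mm ≈ 17.45 m.
Near limit Dn = s·(H − f)/(H + s − 2f) = 3140 × (17452.8 − 85) / (17452.8 + 3140 − 2 × 85) = 3140 × 17367.8 / 20422.8 ≈ 2670.3 mm.
Far limit Df = s·(H − f)/(H − s) = 3140 × (17452.8 − 85) / (17452.8 − 3140) = 3140 × 17367.8 / 14312.8 ≈ 3810.2 mm.
Depth of field = Df − Dn = 3810.2 − 2670.3 ≈ 1139.9 mm ≈ 1.14 m.

1.14 m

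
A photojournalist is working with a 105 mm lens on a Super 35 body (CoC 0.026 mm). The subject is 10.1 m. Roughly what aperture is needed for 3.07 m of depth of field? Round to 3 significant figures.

Write h = H − f = f²/(N·c). The thin-lens limits are Dn = s·h/(h + (s−f)) and Df = s·h/(h − (s−f)), so DoF = Df − Dn = 2·s·(s−f)·h / (h² − (s−f)²).
That is a quadratic in h: DoF·h² − 2·s·(s−f)·h − DoF·(s−f)² = 0 ⇒ h = (s−f)·(s + √(s² + DoF²)) / DoF = 9995 × (10100 + √(10100² + 3070²)) / 3070 = 9995 × (10100 + 10556.3) / 3070 ≈ 67251 mm.
Then N = f²/(c·h) = 105² / (0.026 × 67251) = 11025 / 1748.5 ≈ 6.31.

f/6.31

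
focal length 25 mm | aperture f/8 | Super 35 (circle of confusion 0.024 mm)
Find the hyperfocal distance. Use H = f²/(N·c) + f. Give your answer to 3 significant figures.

3.28 m

Hyperfocal distance H = f²/(N·c) + f = 25²/(8 × 0.024) + 25 = 625/0.192 + 25 ≈ 3280.2 mm ≈ 3.28 m.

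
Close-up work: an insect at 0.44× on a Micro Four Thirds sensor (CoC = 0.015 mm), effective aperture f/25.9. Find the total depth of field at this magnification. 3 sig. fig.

4.01 mm

At magnification m, DoF ≈ 2·N_eff·c/m² = 2 × 25.9 × 0.015 / 0.44² = 0.777 / 0.1936 ≈ 4.01 mm.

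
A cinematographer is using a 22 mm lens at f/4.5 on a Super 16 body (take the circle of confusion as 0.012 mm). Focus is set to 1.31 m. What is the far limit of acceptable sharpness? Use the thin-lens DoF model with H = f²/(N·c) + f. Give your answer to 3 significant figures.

1.53 m

Hyperfocal distance H = f²/(N·c) + f = 22²/(4.5 × 0.012) + 22 = 484/0.054 + 22 ≈ 8985.0 mm ≈ 8.985 m.
Far limit Df = s·(H − f)/(H − s) = 1310 × (8985.0 − 22) / (8985.0 − 1310) = 1310 × 8963.0 / 7675.0 ≈ 1529.8 mm ≈ 1.53 m.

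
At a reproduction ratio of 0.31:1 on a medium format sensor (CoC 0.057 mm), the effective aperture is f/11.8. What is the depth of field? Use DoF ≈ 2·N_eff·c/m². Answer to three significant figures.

14.0 mm

At magnification m, DoF ≈ 2·N_eff·c/m² = 2 × 11.8 × 0.057 / 0.31² = 1.345 / 0.0961 ≈ 14 mm.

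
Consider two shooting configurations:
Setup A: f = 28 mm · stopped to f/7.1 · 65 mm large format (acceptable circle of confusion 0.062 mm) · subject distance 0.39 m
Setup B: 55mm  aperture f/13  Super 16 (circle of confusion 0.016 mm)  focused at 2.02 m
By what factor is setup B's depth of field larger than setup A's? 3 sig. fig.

3.36

Setup A: H = 28²/(7.1×0.062) + 28 ≈ 1809.0 mm; DoF = Df − Dn = 489.49 − 324.12 ≈ 165.37 mm.
Setup B: H = 55²/(13×0.016) + 55 ≈ 14598.3 mm; DoF = Df − Dn = 2335.57 − 1779.56 ≈ 556.01 mm.
Ratio = 556.01 / 165.37 ≈ 3.36.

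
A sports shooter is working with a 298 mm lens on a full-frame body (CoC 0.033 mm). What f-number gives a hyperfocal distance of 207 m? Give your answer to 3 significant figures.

f/13

Rearrange H = f²/(N·c) + f for N: N = f² / ((H − f)·c).
N = 298² / ((207000 − 298) × 0.033) = 88804 / 6821 ≈ 13.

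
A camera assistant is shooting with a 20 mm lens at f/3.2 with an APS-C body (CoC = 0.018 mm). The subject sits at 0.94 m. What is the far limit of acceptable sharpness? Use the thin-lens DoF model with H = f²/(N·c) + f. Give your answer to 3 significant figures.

1.08 m

Hyperfocal distance H = f²/(N·c) + f = 20²/(3.2 × 0.018) + 20 = 400/0.0576 + 20 ≈ 6964.4 mm ≈ 6.964 m.
Far limit Df = s·(H − f)/(H − s) = 940 × (6964.4 − 20) / (6964.4 − 940) = 940 × 6944.4 / 6024.4 ≈ 1083.5 mm ≈ 1.08 m.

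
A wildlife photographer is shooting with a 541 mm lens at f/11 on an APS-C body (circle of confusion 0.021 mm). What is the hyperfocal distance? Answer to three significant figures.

1270 m

Hyperfocal distance H = f²/(N·c) + f = 541²/(11 × 0.021) + 541 = 292681/0.231 + 541 ≈ 1267558.3 mm ≈ 1270 m.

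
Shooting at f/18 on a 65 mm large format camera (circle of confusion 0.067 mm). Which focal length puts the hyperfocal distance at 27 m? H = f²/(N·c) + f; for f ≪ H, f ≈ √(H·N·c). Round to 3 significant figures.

180 mm

From H = f²/(N·c) + f, with f ≪ H: f ≈ √(H·N·c) = √(27000 × 18 × 0.067) = √32562 ≈ 180.4 mm.
The +f correction barely moves this — solving exactly, f² + N·c·f − N·c·H = 0 ⇒ f = (−N·c + √((N·c)² + 4·N·c·H))/2 = (−1.206 + √130249)/2 ≈ 179.85 mm, so f ≈ 180 mm.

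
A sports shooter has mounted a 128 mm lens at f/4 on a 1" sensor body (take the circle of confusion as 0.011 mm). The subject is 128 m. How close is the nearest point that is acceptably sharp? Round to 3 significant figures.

Hyperfocal distance H = f²/(N·c) + f = 128²/(4 × 0.011) + 128 = 16384/0.044 + 128 ≈ 372491.6 mm ≈ 372.5 m.
Near limit Dn = s·(H − f)/(H + s − 2f) = 128000 × (372491.6 − 128) / (372491.6 + 128000 − 2 × 128) = 128000 × 372363.6 / 500235.6 ≈ 95280 mm ≈ 95.3 m.

95.3 m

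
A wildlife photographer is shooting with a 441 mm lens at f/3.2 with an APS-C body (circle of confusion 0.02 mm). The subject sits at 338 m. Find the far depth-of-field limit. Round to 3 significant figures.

380 m

Hyperfocal distance H = f²/(N·c) + f = 441²/(3.2 × 0.02) + 441 = 194481/0.064 + 441 ≈ 3039206.6 mm ≈ 3039 m.
Far limit Df = s·(H − f)/(H − s) = 338000 × (3039206.6 − 441) / (3039206.6 − 338000) = 338000 × 3038765.6 / 2701206.6 ≈ 380239 mm ≈ 380 m.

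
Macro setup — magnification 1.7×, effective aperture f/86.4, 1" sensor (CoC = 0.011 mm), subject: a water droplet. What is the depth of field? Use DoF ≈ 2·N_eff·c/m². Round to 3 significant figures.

At magnification m, DoF ≈ 2·N_eff·c/m² = 2 × 86.4 × 0.011 / 1.7² = 1.901 / 2.89 ≈ 0.658 mm.

0.658 mm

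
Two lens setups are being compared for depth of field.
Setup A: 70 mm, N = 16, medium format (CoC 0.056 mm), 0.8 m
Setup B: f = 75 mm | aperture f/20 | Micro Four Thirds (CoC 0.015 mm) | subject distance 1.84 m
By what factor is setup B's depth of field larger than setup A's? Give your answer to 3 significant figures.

1.61

Setup A: H = 70²/(16×0.056) + 70 ≈ 5538.8 mm; DoF = Df − Dn = 923.24 − 705.79 ≈ 217.45 mm.
Setup B: H = 75²/(20×0.015) + 75 ≈ 18825.0 mm; DoF = Df − Dn = 2031.20 − 1681.70 ≈ 349.50 mm.
Ratio = 349.50 / 217.45 ≈ 1.61.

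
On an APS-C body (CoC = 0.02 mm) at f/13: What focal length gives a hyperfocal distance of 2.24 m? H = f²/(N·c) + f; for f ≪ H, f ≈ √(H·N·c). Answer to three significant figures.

From H = f²/(N·c) + f, with f ≪ H: f ≈ √(H·N·c) = √(2240 × 13 × 0.02) = √582.40 ≈ 24.13 mm.
Exact: f² + N·c·f − N·c·H = 0 ⇒ f = (−N·c + √((N·c)² + 4·N·c·H))/2 = (−0.26 + √2329.7)/2 ≈ 24.003 mm ≈ 24.0 mm.

24.0 mm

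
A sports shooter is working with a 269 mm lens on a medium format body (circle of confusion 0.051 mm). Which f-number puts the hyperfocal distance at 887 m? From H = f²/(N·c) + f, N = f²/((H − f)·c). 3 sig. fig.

Rearrange H = f²/(N·c) + f for N: N = f² / ((H − f)·c).
N = 269² / ((887000 − 269) × 0.051) = 72361 / 45223 ≈ 1.60.

f/1.60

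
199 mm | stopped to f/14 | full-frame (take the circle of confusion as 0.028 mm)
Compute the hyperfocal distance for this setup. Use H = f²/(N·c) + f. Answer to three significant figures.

101 m

Hyperfocal distance H = f²/(N·c) + f = 199²/(14 × 0.028) + 199 = 39601/0.392 + 199 ≈ 101222.0 mm ≈ 101 m.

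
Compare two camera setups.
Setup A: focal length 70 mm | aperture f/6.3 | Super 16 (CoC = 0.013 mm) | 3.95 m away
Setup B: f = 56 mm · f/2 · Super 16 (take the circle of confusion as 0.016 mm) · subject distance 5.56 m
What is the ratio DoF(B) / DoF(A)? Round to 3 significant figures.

1.22

Setup A: H = 70²/(6.3×0.013) + 70 ≈ 59899.1 mm; DoF = Df − Dn = 4223.93 − 3709.44 ≈ 514.49 mm.
Setup B: H = 56²/(2×0.016) + 56 ≈ 98056.0 mm; DoF = Df − Dn = 5890.85 − 5264.34 ≈ 626.51 mm.
Ratio = 626.51 / 514.49 ≈ 1.22.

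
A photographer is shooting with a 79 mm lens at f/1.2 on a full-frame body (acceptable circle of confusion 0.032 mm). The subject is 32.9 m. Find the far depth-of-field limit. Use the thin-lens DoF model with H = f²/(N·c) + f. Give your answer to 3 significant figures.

41.2 m

Hyperfocal distance H = f²/(N·c) + f = 79²/(1.2 × 0.032) + 79 = 6241/0.0384 + 79 ≈ 162605.0 mm ≈ 162.6 m.
Far limit Df = s·(H − f)/(H − s) = 32900 × (162605.0 − 79) / (162605.0 − 32900) = 32900 × 162526.0 / 129705.0 ≈ 41225 mm ≈ 41.2 m.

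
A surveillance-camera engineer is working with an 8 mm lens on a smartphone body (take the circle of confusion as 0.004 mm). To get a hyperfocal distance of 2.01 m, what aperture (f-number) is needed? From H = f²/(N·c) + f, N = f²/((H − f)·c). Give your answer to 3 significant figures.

f/7.99

Rearrange H = f²/(N·c) + f for N: N = f² / ((H − f)·c).
N = 8² / ((2010 − 8) × 0.004) = 64 / 8.008 ≈ 7.99.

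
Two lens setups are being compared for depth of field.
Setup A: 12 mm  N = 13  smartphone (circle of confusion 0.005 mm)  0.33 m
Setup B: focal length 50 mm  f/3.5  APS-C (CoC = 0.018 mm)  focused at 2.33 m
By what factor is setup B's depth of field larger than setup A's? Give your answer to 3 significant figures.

2.78

Setup A: H = 12²/(13×0.005) + 12 ≈ 2227.4 mm; DoF = Df − Dn = 385.308 − 288.577 ≈ 96.731 mm.
Setup B: H = 50²/(3.5×0.018) + 50 ≈ 39732.5 mm; DoF = Df − Dn = 2472.03 − 2203.40 ≈ 268.63 mm.
Ratio = 268.63 / 96.731 ≈ 2.78.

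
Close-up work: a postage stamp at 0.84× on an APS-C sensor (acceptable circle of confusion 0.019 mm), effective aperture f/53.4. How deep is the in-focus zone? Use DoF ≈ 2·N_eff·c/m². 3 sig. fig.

At magnification m, DoF ≈ 2·N_eff·c/m² = 2 × 53.4 × 0.019 / 0.84² = 2.029 / 0.7056 ≈ 2.88 mm.

2.88 mm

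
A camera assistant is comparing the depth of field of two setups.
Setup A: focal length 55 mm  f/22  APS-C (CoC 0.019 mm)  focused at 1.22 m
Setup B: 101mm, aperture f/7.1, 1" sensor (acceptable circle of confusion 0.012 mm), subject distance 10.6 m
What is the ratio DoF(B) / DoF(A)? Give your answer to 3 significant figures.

4.65

Setup A: H = 55²/(22×0.019) + 55 ≈ 7291.8 mm; DoF = Df − Dn = 1454.08 − 1050.83 ≈ 403.25 mm.
Setup B: H = 101²/(7.1×0.012) + 101 ≈ 119831.0 mm; DoF = Df − Dn = 11618.8 − 9745.4 ≈ 1873.4 mm.
Ratio = 1873.4 / 403.25 ≈ 4.65.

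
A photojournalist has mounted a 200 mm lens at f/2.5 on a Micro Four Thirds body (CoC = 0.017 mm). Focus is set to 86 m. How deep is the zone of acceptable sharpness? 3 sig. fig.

Hyperfocal distance H = f²/(N·c) + f = 200²/(2.5 × 0.017) + 200 = 40000/0.0425 + 200 ≈ 941376.5 mm ≈ 941.4 m.
Near limit Dn = s·(H − f)/(H + s − 2f) = 86000 × (941376.5 − 200) / (941376.5 + 86000 − 2 × 200) = 86000 × 941176.5 / 1026976.5 ≈ 78815 mm.
Far limit Df = s·(H − f)/(H − s) = 86000 × (941376.5 − 200) / (941376.5 − 86000) = 86000 × 941176.5 / 855376.5 ≈ 94626 mm.
Depth of field = Df − Dn = 94626 − 78815 ≈ 15811 mm ≈ 15.8 m.

15.8 m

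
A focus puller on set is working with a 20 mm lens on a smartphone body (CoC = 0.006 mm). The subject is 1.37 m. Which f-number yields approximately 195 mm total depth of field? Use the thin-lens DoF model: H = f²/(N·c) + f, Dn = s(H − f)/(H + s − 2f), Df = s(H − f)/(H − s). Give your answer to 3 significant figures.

f/3.50

Write h = H − f = f²/(N·c). The thin-lens limits are Dn = s·h/(h + (s−f)) and Df = s·h/(h − (s−f)), so DoF = Df − Dn = 2·s·(s−f)·h / (h² − (s−f)²).
That is a quadratic in h: DoF·h² − 2·s·(s−f)·h − DoF·(s−f)² = 0 ⇒ h = (s−f)·(s + √(s² + DoF²)) / DoF = 1350 × (1370 + √(1370² + 195²)) / 195 = 1350 × (1370 + 1383.81) / 195 ≈ 19065 mm.
Then N = f²/(c·h) = 20² / (0.006 × 19065) = 400 / 114.39 ≈ 3.50.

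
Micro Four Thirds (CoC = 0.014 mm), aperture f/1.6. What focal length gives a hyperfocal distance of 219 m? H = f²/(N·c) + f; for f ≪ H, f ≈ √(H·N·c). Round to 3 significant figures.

From H = f²/(N·c) + f, with f ≪ H: f ≈ √(H·N·c) = √(219000 × 1.6 × 0.014) = √4905.6 ≈ 70.04 mm.
The +f correction barely moves this — solving exactly, f² + N·c·f − N·c·H = 0 ⇒ f = (−N·c + √((N·c)² + 4·N·c·H))/2 = (−0.0224 + √19622)/2 ≈ 70.029 mm, so f ≈ 70.0 mm.

70.0 mm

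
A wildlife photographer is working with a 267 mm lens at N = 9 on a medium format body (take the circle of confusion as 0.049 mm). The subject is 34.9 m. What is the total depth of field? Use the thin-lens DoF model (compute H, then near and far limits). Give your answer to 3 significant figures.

Hyperfocal distance H = f²/(N·c) + f = 267²/(9 × 0.049) + 267 = 71289/0.441 + 267 ≈ 161920.1 mm ≈ 161.9 m.
Near limit Dn = s·(H − f)/(H + s − 2f) = 34900 × (161920.1 − 267) / (161920.1 + 34900 − 2 × 267) = 34900 × 161653.1 / 196286.1 ≈ 28742 mm.
Far limit Df = s·(H − f)/(H − s) = 34900 × (161920.1 − 267) / (161920.1 − 34900) = 34900 × 161653.1 / 127020.1 ≈ 44416 mm.
Depth of field = Df − Dn = 44416 − 28742 ≈ 15674 mm ≈ 15.7 m.

15.7 m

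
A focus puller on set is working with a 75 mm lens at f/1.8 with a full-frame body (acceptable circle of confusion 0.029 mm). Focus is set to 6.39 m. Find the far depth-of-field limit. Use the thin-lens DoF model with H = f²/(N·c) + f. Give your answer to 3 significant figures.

6.79 m

Hyperfocal distance H = f²/(N·c) + f = 75²/(1.8 × 0.029) + 75 = 5625/0.0522 + 75 ≈ 107833.6 mm ≈ 107.8 m.
Far limit Df = s·(H − f)/(H − s) = 6390 × (107833.6 − 75) / (107833.6 − 6390) = 6390 × 107758.6 / 101443.6 ≈ 6787.8 mm ≈ 6.79 m.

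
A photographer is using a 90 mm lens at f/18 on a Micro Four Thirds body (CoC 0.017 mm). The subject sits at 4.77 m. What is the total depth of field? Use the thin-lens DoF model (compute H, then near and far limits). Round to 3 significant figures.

1.74 m

Hyperfocal distance H = f²/(N·c) + f = 90²/(18 × 0.017) + 90 = 8100/0.306 + 90 ≈ 26560.6 mm ≈ 26.56 m.
Near limit Dn = s·(H − f)/(H + s − 2f) = 4770 × (26560.6 − 90) / (26560.6 + 4770 − 2 × 90) = 4770 × 26470.6 / 31150.6 ≈ 4053.4 mm.
Far limit Df = s·(H − f)/(H − s) = 4770 × (26560.6 − 90) / (26560.6 − 4770) = 4770 × 26470.6 / 21790.6 ≈ 5794.5 mm.
Depth of field = Df − Dn = 5794.5 − 4053.4 ≈ 1741.1 mm ≈ 1.74 m.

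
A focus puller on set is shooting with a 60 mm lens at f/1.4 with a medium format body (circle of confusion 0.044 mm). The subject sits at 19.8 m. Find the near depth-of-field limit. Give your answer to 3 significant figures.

14.8 m

Hyperfocal distance H = f²/(N·c) + f = 60²/(1.4 × 0.044) + 60 = 3600/0.0616 + 60 ≈ 58501.6 mm ≈ 58.50 m.
Near limit Dn = s·(H − f)/(H + s − 2f) = 19800 × (58501.6 − 60) / (58501.6 + 19800 − 2 × 60) = 19800 × 58441.6 / 78181.6 ≈ 14801 mm ≈ 14.8 m.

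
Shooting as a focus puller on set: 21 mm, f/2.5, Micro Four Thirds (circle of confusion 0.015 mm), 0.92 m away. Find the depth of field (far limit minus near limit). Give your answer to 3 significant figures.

141 mm

Hyperfocal distance H = f²/(N·c) + f = 21²/(2.5 × 0.015) + 21 = 441/0.0375 + 21 ≈ 11781.0 mm ≈ 11.78 m.
Near limit Dn = s·(H − f)/(H + s − 2f) = 920 × (11781.0 − 21) / (11781.0 + 920 − 2 × 21) = 920 × 11760.0 / 12659.0 ≈ 854.66 mm.
Far limit Df = s·(H − f)/(H − s) = 920 × (11781.0 − 21) / (11781.0 − 920) = 920 × 11760.0 / 10861.0 ≈ 996.15 mm.
Depth of field = Df − Dn = 996.15 − 854.66 ≈ 141.49 mm.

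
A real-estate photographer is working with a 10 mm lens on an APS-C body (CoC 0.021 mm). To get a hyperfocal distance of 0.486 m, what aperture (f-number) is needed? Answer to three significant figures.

Rearrange H = f²/(N·c) + f for N: N = f² / ((H − f)·c).
N = 10² / ((486 − 10) × 0.021) = 100 / 9.996 ≈ 10.

f/10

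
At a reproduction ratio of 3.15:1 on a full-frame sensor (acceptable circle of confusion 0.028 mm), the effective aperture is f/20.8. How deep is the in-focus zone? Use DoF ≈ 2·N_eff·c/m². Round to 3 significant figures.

At magnification m, DoF ≈ 2·N_eff·c/m² = 2 × 20.8 × 0.028 / 3.15² = 1.165 / 9.922 ≈ 0.117 mm.

0.117 mm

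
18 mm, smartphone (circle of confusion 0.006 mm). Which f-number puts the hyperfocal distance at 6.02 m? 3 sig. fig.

Rearrange H = f²/(N·c) + f for N: N = f² / ((H − f)·c).
N = 18² / ((6020 − 18) × 0.006) = 324 / 36.01 ≈ 9.

f/9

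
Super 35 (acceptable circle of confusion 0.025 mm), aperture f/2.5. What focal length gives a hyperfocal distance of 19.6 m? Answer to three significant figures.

35.0 mm

From H = f²/(N·c) + f, with f ≪ H: f ≈ √(H·N·c) = √(19600 × 2.5 × 0.025) = √1225.0 ≈ 35.00 mm.
The +f correction barely moves this — solving exactly, f² + N·c·f − N·c·H = 0 ⇒ f = (−N·c + √((N·c)² + 4·N·c·H))/2 = (−0.0625 + √4900.0)/2 ≈ 34.969 mm, so f ≈ 35.0 mm.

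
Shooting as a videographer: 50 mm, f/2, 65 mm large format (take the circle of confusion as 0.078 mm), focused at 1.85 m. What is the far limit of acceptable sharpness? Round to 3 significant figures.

2.08 m

Hyperfocal distance H = f²/(N·c) + f = 50²/(2 × 0.078) + 50 = 2500/0.156 + 50 ≈ 16075.6 mm ≈ 16.08 m.
Far limit Df = s·(H − f)/(H − s) = 1850 × (16075.6 − 50) / (16075.6 − 1850) = 1850 × 16025.6 / 14225.6 ≈ 2084.1 mm ≈ 2.08 m.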